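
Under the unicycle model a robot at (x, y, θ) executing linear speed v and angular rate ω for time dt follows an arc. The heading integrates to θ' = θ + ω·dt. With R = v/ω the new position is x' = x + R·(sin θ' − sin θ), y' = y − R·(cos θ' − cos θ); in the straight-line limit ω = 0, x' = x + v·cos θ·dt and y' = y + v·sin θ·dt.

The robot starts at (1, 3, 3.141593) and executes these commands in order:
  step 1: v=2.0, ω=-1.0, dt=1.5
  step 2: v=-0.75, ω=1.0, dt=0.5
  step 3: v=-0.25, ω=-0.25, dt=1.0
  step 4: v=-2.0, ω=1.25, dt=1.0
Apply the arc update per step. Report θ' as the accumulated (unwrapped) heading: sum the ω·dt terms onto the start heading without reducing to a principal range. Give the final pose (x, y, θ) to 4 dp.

(0.7479, 3.1859, 3.1416)

step 1: θ'=1.6416 (R=-2.0000) → pose (-0.9950, 4.8585, 1.6416)
step 2: θ'=2.1416 (R=-0.7500) → pose (-0.8780, 4.5064, 2.1416)
step 3: θ'=1.8916 (R=1.0000) → pose (-0.7705, 4.2814, 1.8916)
step 4: θ'=3.1416 (R=-1.6000) → pose (0.7479, 3.1859, 3.1416)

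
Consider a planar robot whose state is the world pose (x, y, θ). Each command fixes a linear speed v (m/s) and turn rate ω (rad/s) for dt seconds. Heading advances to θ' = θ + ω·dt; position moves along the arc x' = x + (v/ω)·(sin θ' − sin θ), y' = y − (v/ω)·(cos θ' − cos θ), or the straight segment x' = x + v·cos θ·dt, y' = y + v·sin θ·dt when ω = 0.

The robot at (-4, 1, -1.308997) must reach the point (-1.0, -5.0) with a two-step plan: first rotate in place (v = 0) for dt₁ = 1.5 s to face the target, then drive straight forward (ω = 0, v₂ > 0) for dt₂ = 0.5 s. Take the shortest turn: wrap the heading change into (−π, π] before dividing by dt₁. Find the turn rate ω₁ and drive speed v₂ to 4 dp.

heading to target = atan2(-5−1, -1−-4) = -1.1071
Δθ = wrap(-1.1071 − -1.3090) = 0.2018; ω₁ = Δθ/dt₁ = 0.1346
distance = √((-1−-4)² + (-5−1)²) = 6.7082; v₂ = distance/dt₂ = 13.4164

ω₁ = 0.1346, v₂ = 13.4164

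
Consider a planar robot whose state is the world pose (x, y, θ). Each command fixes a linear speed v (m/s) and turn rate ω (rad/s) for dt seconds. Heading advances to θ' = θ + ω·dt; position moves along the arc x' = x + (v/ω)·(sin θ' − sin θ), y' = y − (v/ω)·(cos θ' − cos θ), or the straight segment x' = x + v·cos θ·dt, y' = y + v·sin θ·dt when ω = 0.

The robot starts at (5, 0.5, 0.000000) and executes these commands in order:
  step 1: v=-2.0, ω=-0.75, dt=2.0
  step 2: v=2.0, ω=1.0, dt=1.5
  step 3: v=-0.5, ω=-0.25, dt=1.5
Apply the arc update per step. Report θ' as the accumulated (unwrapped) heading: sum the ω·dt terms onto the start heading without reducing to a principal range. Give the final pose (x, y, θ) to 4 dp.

step 1: θ'=-1.5000 (R=2.6667) → pose (2.3400, 2.9780, -1.5000)
step 2: θ'=0.0000 (R=2.0000) → pose (4.3350, 1.1195, 0.0000)
step 3: θ'=-0.3750 (R=2.0000) → pose (3.6025, 1.2585, -0.3750)

(3.6025, 1.2585, -0.3750)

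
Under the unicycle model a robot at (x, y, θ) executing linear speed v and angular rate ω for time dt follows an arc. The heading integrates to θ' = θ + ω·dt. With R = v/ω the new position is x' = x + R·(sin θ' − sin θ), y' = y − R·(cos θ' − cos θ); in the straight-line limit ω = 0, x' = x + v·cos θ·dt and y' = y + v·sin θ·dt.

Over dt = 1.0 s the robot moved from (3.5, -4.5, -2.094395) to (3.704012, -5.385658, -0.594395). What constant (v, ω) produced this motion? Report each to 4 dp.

v = 1.0000, ω = 1.5000

Δθ = -0.594395 − -2.094395 = 1.500000
ω = Δθ/dt = 1.500000/1.0 = 1.5000
R = −Δy/(cos θ' − cos θ) = 0.6667
v = R·ω = 0.6667·1.5000 = 1.0000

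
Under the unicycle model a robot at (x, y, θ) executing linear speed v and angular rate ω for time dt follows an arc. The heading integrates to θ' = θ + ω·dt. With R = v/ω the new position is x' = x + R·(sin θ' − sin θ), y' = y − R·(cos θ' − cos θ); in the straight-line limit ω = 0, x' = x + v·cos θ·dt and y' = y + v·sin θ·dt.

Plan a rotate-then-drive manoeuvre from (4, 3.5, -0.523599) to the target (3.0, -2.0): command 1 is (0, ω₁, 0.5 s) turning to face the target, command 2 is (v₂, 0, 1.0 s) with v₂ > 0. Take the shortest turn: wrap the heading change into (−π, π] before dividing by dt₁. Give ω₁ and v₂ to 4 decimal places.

heading to target = atan2(-2−3.5, 3−4) = -1.7506
Δθ = wrap(-1.7506 − -0.5236) = -1.2271; ω₁ = Δθ/dt₁ = -2.4541
distance = √((3−4)² + (-2−3.5)²) = 5.5902; v₂ = distance/dt₂ = 5.5902

ω₁ = -2.4541, v₂ = 5.5902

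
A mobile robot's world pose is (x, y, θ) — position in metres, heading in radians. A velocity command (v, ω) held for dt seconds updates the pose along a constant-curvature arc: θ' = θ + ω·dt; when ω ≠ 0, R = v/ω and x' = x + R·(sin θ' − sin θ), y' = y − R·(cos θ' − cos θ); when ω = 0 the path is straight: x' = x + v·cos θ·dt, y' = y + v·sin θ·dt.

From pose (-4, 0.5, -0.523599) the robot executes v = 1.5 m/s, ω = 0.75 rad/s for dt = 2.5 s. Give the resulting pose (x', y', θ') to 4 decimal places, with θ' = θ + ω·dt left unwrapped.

(-1.0479, 1.7968, 1.3514)

θ' = -0.5236 + 0.75·2.5 = 1.3514
R = v/ω = 1.5/0.75 = 2.0000
x' = -4 + 2.0000·(sin 1.3514 − sin -0.5236) = -1.0479
y' = 0.5 − 2.0000·(cos 1.3514 − cos -0.5236) = 1.7968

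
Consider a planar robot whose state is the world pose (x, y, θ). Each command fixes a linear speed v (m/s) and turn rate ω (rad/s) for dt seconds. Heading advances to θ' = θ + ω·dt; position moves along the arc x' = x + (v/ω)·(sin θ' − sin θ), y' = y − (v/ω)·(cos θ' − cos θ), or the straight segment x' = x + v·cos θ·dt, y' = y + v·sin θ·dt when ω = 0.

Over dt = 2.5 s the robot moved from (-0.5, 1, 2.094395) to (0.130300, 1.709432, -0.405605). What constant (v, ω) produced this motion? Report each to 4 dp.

Δθ = -0.405605 − 2.094395 = -2.500000
ω = Δθ/dt = -2.500000/2.5 = -1.0000
R = −Δy/(cos θ' − cos θ) = -0.5000
v = R·ω = -0.5000·-1.0000 = 0.5000

v = 0.5000, ω = -1.0000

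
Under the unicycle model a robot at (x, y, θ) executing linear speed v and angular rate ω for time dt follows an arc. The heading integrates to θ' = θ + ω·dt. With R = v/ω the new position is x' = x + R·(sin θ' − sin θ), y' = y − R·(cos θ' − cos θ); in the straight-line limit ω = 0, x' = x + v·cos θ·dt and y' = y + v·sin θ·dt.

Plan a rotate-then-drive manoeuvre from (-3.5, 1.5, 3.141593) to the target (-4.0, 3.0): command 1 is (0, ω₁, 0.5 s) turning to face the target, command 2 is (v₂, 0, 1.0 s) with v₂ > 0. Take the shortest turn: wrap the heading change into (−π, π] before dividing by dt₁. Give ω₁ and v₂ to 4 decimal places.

heading to target = atan2(3−1.5, -4−-3.5) = 1.8925
Δθ = wrap(1.8925 − 3.1416) = -1.2490; ω₁ = Δθ/dt₁ = -2.4981
distance = √((-4−-3.5)² + (3−1.5)²) = 1.5811; v₂ = distance/dt₂ = 1.5811

ω₁ = -2.4981, v₂ = 1.5811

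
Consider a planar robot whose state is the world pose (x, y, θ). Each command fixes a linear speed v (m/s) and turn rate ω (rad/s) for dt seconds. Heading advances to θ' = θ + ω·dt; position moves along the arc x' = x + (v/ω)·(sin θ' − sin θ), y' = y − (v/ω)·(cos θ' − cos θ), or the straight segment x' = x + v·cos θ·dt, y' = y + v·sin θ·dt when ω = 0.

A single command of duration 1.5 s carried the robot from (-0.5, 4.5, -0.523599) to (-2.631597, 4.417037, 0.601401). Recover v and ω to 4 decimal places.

Δθ = 0.601401 − -0.523599 = 1.125000
ω = Δθ/dt = 1.125000/1.5 = 0.7500
R = Δx/(sin θ' − sin θ) = -2.0000
v = R·ω = -2.0000·0.7500 = -1.5000

v = -1.5000, ω = 0.7500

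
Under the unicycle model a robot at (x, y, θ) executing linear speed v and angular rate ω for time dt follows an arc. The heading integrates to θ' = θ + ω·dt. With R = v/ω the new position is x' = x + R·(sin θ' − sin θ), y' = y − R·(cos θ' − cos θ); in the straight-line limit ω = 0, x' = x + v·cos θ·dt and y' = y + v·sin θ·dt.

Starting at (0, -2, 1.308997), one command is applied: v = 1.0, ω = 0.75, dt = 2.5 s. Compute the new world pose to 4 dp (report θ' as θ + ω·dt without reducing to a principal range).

(-1.3444, -0.3228, 3.1840)

θ' = 1.3090 + 0.75·2.5 = 3.1840
R = v/ω = 1.0/0.75 = 1.3333
x' = 0 + 1.3333·(sin 3.1840 − sin 1.3090) = -1.3444
y' = -2 − 1.3333·(cos 3.1840 − cos 1.3090) = -0.3228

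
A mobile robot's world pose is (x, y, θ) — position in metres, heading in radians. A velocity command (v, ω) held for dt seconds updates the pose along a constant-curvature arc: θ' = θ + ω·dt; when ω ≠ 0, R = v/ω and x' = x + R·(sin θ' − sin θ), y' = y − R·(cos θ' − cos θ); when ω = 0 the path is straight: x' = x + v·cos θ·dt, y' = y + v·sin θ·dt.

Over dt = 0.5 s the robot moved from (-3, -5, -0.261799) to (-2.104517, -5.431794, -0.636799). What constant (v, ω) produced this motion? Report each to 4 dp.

v = 2.0000, ω = -0.7500

Δθ = -0.636799 − -0.261799 = -0.375000
ω = Δθ/dt = -0.375000/0.5 = -0.7500
R = Δx/(sin θ' − sin θ) = -2.6667
v = R·ω = -2.6667·-0.7500 = 2.0000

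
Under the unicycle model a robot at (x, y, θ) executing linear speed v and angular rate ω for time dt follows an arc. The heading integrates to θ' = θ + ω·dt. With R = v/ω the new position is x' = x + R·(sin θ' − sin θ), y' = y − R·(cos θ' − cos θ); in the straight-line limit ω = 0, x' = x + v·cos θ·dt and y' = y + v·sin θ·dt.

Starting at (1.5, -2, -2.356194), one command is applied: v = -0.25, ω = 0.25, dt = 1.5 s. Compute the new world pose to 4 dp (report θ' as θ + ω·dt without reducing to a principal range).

θ' = -2.3562 + 0.25·1.5 = -1.9812
R = v/ω = -0.25/0.25 = -1.0000
x' = 1.5 + -1.0000·(sin -1.9812 − sin -2.3562) = 1.7099
y' = -2 − -1.0000·(cos -1.9812 − cos -2.3562) = -1.6919

(1.7099, -1.6919, -1.9812)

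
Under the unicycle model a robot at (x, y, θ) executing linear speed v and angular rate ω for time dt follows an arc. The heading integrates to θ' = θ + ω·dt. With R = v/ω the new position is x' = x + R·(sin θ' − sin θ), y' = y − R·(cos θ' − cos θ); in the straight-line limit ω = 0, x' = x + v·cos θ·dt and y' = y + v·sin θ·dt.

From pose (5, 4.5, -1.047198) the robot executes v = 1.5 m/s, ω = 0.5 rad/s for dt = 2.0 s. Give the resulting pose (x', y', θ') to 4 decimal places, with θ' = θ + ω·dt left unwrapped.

(7.4565, 3.0033, -0.0472)

θ' = -1.0472 + 0.5·2.0 = -0.0472
R = v/ω = 1.5/0.5 = 3.0000
x' = 5 + 3.0000·(sin -0.0472 − sin -1.0472) = 7.4565
y' = 4.5 − 3.0000·(cos -0.0472 − cos -1.0472) = 3.0033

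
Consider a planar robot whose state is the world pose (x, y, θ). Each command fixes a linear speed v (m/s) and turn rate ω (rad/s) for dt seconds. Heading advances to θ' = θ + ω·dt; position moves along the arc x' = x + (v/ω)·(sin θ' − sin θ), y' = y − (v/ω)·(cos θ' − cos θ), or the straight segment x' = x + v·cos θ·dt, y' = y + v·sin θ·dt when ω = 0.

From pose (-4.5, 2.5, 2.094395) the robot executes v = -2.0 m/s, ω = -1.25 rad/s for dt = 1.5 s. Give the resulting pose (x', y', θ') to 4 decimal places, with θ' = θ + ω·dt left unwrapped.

θ' = 2.0944 + -1.25·1.5 = 0.2194
R = v/ω = -2.0/-1.25 = 1.6000
x' = -4.5 + 1.6000·(sin 0.2194 − sin 2.0944) = -5.5374
y' = 2.5 − 1.6000·(cos 0.2194 − cos 2.0944) = 0.1384

(-5.5374, 0.1384, 0.2194)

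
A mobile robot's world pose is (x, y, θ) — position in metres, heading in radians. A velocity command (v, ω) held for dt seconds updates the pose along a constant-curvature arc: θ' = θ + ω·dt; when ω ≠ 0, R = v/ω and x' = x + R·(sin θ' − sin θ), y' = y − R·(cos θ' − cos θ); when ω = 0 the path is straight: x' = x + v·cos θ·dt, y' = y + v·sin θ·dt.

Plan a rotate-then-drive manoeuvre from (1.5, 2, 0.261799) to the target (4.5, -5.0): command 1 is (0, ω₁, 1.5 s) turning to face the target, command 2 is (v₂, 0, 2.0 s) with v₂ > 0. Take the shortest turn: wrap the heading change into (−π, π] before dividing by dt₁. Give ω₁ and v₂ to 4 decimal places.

ω₁ = -0.9518, v₂ = 3.8079

heading to target = atan2(-5−2, 4.5−1.5) = -1.1659
Δθ = wrap(-1.1659 − 0.2618) = -1.4277; ω₁ = Δθ/dt₁ = -0.9518
distance = √((4.5−1.5)² + (-5−2)²) = 7.6158; v₂ = distance/dt₂ = 3.8079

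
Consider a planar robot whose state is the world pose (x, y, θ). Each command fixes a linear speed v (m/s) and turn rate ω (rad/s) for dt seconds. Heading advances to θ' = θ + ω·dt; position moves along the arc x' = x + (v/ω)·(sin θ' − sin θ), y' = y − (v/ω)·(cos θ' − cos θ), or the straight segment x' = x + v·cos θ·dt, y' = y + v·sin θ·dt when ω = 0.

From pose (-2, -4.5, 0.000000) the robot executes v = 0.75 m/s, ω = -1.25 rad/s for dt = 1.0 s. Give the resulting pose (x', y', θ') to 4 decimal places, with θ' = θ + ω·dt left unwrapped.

θ' = 0.0000 + -1.25·1.0 = -1.2500
R = v/ω = 0.75/-1.25 = -0.6000
x' = -2 + -0.6000·(sin -1.2500 − sin 0.0000) = -1.4306
y' = -4.5 − -0.6000·(cos -1.2500 − cos 0.0000) = -4.9108

(-1.4306, -4.9108, -1.2500)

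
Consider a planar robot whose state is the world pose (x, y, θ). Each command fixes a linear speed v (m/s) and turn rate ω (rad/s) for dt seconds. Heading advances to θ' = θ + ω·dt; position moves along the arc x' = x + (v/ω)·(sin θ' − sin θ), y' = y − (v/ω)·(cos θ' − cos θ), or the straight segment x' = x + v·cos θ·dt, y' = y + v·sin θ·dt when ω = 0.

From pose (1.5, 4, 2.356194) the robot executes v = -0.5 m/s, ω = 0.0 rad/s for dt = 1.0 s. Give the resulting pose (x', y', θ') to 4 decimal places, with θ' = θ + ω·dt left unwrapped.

θ' = 2.3562 + 0.0·1.0 = 2.3562
ω = 0 → straight: x' = 1.5 + -0.5·cos(2.3562)·1.0 = 1.8536
y' = 4 + -0.5·sin(2.3562)·1.0 = 3.6464

(1.8536, 3.6464, 2.3562)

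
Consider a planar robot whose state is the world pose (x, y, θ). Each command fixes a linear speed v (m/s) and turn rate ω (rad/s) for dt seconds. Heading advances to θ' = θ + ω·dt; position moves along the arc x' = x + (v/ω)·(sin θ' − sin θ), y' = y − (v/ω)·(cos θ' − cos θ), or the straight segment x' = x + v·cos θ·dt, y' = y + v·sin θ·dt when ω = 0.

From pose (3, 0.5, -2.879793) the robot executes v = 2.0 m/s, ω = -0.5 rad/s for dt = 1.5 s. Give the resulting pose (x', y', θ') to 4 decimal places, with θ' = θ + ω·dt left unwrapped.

(0.0886, 0.8310, -3.6298)

θ' = -2.8798 + -0.5·1.5 = -3.6298
R = v/ω = 2.0/-0.5 = -4.0000
x' = 3 + -4.0000·(sin -3.6298 − sin -2.8798) = 0.0886
y' = 0.5 − -4.0000·(cos -3.6298 − cos -2.8798) = 0.8310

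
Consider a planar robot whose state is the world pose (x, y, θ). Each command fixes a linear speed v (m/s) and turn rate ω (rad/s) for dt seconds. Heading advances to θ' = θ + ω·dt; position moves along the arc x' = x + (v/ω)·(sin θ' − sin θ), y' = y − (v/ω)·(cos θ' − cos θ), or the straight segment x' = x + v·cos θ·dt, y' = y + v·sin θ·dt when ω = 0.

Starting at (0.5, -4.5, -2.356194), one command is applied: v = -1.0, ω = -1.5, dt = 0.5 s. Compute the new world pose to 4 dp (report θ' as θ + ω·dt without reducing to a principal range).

(0.9478, -4.3052, -3.1062)

θ' = -2.3562 + -1.5·0.5 = -3.1062
R = v/ω = -1.0/-1.5 = 0.6667
x' = 0.5 + 0.6667·(sin -3.1062 − sin -2.3562) = 0.9478
y' = -4.5 − 0.6667·(cos -3.1062 − cos -2.3562) = -4.3052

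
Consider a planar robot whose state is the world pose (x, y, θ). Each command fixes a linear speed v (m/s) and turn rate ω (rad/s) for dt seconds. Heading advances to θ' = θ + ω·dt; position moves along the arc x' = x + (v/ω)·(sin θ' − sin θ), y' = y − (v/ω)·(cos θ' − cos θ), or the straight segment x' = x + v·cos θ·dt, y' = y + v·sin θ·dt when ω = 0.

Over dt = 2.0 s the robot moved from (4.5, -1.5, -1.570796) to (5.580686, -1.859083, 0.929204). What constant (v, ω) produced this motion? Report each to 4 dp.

Δθ = 0.929204 − -1.570796 = 2.500000
ω = Δθ/dt = 2.500000/2.0 = 1.2500
R = Δx/(sin θ' − sin θ) = 0.6000
v = R·ω = 0.6000·1.2500 = 0.7500

v = 0.7500, ω = 1.2500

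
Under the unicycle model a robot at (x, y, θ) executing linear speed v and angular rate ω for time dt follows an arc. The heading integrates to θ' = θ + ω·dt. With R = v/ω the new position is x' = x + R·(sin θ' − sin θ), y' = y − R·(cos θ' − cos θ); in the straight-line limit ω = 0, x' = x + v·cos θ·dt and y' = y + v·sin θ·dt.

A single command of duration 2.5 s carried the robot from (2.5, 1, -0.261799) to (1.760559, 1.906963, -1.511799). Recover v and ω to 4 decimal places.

v = -0.5000, ω = -0.5000

Δθ = -1.511799 − -0.261799 = -1.250000
ω = Δθ/dt = -1.250000/2.5 = -0.5000
R = −Δy/(cos θ' − cos θ) = 1.0000
v = R·ω = 1.0000·-0.5000 = -0.5000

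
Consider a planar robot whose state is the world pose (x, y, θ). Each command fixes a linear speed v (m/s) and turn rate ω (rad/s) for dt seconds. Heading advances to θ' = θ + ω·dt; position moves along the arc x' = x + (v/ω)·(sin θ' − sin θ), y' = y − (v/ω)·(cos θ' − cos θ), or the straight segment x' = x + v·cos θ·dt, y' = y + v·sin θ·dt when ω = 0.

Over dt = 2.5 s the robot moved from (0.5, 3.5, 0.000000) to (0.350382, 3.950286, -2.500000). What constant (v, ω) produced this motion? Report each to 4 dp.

v = -0.2500, ω = -1.0000

Δθ = -2.500000 − 0.000000 = -2.500000
ω = Δθ/dt = -2.500000/2.5 = -1.0000
R = −Δy/(cos θ' − cos θ) = 0.2500
v = R·ω = 0.2500·-1.0000 = -0.2500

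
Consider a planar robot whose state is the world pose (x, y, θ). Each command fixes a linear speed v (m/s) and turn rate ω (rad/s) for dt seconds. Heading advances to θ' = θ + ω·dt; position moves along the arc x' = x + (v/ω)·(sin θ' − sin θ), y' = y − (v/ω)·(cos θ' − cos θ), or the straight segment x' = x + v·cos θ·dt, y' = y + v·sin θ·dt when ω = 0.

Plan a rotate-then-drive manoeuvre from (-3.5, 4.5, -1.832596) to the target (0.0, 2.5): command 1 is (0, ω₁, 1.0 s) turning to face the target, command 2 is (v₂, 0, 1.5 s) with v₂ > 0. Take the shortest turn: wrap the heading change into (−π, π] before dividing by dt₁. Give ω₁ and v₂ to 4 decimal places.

ω₁ = 1.3134, v₂ = 2.6874

heading to target = atan2(2.5−4.5, 0−-3.5) = -0.5191
Δθ = wrap(-0.5191 − -1.8326) = 1.3134; ω₁ = Δθ/dt₁ = 1.3134
distance = √((0−-3.5)² + (2.5−4.5)²) = 4.0311; v₂ = distance/dt₂ = 2.6874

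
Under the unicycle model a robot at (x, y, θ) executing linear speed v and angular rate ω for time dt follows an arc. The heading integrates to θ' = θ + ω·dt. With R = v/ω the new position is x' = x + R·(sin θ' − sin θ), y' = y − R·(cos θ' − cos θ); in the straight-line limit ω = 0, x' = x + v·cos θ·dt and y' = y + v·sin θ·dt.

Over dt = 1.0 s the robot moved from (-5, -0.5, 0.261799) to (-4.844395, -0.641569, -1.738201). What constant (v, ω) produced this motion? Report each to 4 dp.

Δθ = -1.738201 − 0.261799 = -2.000000
ω = Δθ/dt = -2.000000/1.0 = -2.0000
R = Δx/(sin θ' − sin θ) = -0.1250
v = R·ω = -0.1250·-2.0000 = 0.2500

v = 0.2500, ω = -2.0000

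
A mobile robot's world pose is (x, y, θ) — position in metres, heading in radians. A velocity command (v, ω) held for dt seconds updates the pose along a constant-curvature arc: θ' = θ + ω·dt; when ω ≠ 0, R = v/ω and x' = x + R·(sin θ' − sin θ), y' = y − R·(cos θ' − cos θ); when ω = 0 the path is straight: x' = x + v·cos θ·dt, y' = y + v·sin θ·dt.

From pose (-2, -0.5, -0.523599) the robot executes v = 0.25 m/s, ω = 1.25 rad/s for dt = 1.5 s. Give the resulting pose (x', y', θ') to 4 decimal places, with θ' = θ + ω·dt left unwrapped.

θ' = -0.5236 + 1.25·1.5 = 1.3514
R = v/ω = 0.25/1.25 = 0.2000
x' = -2 + 0.2000·(sin 1.3514 − sin -0.5236) = -1.7048
y' = -0.5 − 0.2000·(cos 1.3514 − cos -0.5236) = -0.3703

(-1.7048, -0.3703, 1.3514)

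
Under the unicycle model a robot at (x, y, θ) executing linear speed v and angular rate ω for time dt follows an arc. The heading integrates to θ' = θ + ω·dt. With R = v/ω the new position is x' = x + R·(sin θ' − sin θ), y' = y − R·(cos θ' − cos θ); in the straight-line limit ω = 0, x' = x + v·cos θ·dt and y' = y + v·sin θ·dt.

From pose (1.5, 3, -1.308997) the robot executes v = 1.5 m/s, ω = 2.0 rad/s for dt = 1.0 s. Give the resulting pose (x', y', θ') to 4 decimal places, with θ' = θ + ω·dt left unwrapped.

θ' = -1.3090 + 2.0·1.0 = 0.6910
R = v/ω = 1.5/2.0 = 0.7500
x' = 1.5 + 0.7500·(sin 0.6910 − sin -1.3090) = 2.7024
y' = 3 − 0.7500·(cos 0.6910 − cos -1.3090) = 2.6162

(2.7024, 2.6162, 0.6910)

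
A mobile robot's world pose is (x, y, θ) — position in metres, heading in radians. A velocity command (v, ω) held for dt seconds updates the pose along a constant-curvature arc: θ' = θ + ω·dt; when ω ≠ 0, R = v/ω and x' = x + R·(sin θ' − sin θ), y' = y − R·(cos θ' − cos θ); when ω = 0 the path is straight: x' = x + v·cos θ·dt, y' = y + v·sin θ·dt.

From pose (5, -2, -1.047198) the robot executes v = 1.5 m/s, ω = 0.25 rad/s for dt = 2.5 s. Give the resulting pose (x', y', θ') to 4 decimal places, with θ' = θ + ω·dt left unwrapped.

θ' = -1.0472 + 0.25·2.5 = -0.4222
R = v/ω = 1.5/0.25 = 6.0000
x' = 5 + 6.0000·(sin -0.4222 − sin -1.0472) = 7.7376
y' = -2 − 6.0000·(cos -0.4222 − cos -1.0472) = -4.4731

(7.7376, -4.4731, -0.4222)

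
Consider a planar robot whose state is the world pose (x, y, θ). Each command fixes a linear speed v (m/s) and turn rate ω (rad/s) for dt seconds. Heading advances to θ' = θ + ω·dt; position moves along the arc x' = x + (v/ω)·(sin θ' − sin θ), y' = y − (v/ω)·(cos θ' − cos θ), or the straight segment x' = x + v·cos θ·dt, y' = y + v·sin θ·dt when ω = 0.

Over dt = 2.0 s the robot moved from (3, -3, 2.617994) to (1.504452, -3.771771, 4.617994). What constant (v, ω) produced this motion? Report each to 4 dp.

Δθ = 4.617994 − 2.617994 = 2.000000
ω = Δθ/dt = 2.000000/2.0 = 1.0000
R = Δx/(sin θ' − sin θ) = 1.0000
v = R·ω = 1.0000·1.0000 = 1.0000

v = 1.0000, ω = 1.0000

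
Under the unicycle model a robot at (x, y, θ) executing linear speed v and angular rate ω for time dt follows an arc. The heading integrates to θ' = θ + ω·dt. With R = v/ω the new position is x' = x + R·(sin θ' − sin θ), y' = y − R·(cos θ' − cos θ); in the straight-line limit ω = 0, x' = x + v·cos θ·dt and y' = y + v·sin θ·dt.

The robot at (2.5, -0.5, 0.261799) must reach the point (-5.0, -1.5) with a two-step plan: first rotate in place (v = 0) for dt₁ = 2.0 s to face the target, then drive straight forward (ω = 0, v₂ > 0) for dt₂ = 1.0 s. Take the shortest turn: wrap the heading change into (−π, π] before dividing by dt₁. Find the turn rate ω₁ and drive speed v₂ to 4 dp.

ω₁ = 1.5062, v₂ = 7.5664

heading to target = atan2(-1.5−-0.5, -5−2.5) = -3.0090
Δθ = wrap(-3.0090 − 0.2618) = 3.0123; ω₁ = Δθ/dt₁ = 1.5062
distance = √((-5−2.5)² + (-1.5−-0.5)²) = 7.5664; v₂ = distance/dt₂ = 7.5664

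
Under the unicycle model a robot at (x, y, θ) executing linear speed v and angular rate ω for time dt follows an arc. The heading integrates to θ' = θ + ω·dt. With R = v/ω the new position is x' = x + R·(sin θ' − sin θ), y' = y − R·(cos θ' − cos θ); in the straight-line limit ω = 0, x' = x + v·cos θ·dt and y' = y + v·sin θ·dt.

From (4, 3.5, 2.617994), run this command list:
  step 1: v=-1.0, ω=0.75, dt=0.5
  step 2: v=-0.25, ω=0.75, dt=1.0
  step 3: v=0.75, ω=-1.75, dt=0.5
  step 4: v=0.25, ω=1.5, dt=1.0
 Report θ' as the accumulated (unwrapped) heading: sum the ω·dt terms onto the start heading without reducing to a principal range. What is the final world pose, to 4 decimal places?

(4.1470, 3.2274, 4.3680)

step 1: θ'=2.9930 (R=-1.3333) → pose (4.4693, 3.3361, 2.9930)
step 2: θ'=3.7430 (R=-0.3333) → pose (4.7072, 3.3909, 3.7430)
step 3: θ'=2.8680 (R=-0.4286) → pose (4.3489, 3.3316, 2.8680)
step 4: θ'=4.3680 (R=0.1667) → pose (4.1470, 3.2274, 4.3680)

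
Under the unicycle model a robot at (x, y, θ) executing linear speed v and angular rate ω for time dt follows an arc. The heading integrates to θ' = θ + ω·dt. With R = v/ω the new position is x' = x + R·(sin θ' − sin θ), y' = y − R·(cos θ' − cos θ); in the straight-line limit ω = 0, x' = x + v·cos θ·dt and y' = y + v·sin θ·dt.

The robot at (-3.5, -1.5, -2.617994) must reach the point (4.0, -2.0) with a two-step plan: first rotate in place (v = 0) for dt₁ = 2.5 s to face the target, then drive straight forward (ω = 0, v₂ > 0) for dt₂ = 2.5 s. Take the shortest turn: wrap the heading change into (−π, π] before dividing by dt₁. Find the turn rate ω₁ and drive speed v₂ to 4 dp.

heading to target = atan2(-2−-1.5, 4−-3.5) = -0.0666
Δθ = wrap(-0.0666 − -2.6180) = 2.5514; ω₁ = Δθ/dt₁ = 1.0206
distance = √((4−-3.5)² + (-2−-1.5)²) = 7.5166; v₂ = distance/dt₂ = 3.0067

ω₁ = 1.0206, v₂ = 3.0067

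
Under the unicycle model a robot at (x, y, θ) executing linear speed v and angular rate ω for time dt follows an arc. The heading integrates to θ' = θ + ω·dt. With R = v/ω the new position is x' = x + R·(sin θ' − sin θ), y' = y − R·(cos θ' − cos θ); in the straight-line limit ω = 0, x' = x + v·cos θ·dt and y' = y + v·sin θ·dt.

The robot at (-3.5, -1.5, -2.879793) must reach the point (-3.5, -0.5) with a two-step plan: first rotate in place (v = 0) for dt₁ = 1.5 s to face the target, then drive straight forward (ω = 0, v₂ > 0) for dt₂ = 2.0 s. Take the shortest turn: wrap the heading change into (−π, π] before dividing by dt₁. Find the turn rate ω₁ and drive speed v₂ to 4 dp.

ω₁ = -1.2217, v₂ = 0.5000

heading to target = atan2(-0.5−-1.5, -3.5−-3.5) = 1.5708
Δθ = wrap(1.5708 − -2.8798) = -1.8326; ω₁ = Δθ/dt₁ = -1.2217
distance = √((-3.5−-3.5)² + (-0.5−-1.5)²) = 1.0000; v₂ = distance/dt₂ = 0.5000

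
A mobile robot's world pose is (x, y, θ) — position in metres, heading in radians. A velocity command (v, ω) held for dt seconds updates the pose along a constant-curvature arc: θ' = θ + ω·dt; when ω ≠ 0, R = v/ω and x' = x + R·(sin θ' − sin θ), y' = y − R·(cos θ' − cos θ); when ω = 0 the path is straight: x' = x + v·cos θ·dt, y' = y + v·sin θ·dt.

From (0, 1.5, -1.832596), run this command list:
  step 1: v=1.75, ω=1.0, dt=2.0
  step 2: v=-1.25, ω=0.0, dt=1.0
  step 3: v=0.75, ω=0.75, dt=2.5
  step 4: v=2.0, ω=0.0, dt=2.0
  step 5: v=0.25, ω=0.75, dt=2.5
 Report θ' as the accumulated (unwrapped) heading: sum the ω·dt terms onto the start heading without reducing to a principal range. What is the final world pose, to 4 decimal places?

step 1: θ'=0.1674 (R=1.7500) → pose (1.9820, -0.6785, 0.1674)
step 2: θ'=0.1674 (straight) → pose (0.7494, -0.8867, 0.1674)
step 3: θ'=2.0424 (R=1.0000) → pose (1.4737, 0.5536, 2.0424)
step 4: θ'=2.0424 (straight) → pose (-0.3436, 4.1169, 2.0424)
step 5: θ'=3.9174 (R=0.3333) → pose (-0.8740, 4.2035, 3.9174)

(-0.8740, 4.2035, 3.9174)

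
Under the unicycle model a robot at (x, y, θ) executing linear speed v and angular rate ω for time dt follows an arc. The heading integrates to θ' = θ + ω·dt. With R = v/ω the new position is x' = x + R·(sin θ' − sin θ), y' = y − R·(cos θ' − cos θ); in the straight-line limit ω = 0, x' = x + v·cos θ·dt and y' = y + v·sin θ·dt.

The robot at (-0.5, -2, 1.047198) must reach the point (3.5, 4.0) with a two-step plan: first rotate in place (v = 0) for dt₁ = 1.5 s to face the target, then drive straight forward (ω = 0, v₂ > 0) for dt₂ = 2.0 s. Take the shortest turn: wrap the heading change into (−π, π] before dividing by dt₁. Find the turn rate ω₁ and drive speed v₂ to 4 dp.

ω₁ = -0.0429, v₂ = 3.6056

heading to target = atan2(4−-2, 3.5−-0.5) = 0.9828
Δθ = wrap(0.9828 − 1.0472) = -0.0644; ω₁ = Δθ/dt₁ = -0.0429
distance = √((3.5−-0.5)² + (4−-2)²) = 7.2111; v₂ = distance/dt₂ = 3.6056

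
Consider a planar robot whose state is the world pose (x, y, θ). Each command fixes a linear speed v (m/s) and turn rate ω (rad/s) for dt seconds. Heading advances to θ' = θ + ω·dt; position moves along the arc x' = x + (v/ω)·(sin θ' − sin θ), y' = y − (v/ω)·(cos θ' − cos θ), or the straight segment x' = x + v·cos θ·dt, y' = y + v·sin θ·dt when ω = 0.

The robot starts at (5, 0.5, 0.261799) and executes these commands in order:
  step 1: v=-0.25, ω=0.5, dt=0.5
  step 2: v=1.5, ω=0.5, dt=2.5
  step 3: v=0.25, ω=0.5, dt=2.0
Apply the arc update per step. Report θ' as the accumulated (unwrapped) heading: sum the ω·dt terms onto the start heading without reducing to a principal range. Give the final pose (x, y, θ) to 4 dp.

(6.0552, 4.0075, 2.7618)

step 1: θ'=0.5118 (R=-0.5000) → pose (4.8845, 0.4530, 0.5118)
step 2: θ'=1.7618 (R=3.0000) → pose (6.3607, 3.6381, 1.7618)
step 3: θ'=2.7618 (R=0.5000) → pose (6.0552, 4.0075, 2.7618)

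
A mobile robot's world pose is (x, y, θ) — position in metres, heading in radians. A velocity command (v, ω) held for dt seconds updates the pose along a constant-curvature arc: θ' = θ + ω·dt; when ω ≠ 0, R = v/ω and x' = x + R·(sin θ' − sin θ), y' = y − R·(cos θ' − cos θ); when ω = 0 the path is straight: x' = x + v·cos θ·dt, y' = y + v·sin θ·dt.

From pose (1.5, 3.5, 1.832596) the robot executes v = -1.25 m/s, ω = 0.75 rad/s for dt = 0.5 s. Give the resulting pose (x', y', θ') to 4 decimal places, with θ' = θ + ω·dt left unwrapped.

θ' = 1.8326 + 0.75·0.5 = 2.2076
R = v/ω = -1.25/0.75 = -1.6667
x' = 1.5 + -1.6667·(sin 2.2076 − sin 1.8326) = 1.7699
y' = 3.5 − -1.6667·(cos 2.2076 − cos 1.8326) = 2.9403

(1.7699, 2.9403, 2.2076)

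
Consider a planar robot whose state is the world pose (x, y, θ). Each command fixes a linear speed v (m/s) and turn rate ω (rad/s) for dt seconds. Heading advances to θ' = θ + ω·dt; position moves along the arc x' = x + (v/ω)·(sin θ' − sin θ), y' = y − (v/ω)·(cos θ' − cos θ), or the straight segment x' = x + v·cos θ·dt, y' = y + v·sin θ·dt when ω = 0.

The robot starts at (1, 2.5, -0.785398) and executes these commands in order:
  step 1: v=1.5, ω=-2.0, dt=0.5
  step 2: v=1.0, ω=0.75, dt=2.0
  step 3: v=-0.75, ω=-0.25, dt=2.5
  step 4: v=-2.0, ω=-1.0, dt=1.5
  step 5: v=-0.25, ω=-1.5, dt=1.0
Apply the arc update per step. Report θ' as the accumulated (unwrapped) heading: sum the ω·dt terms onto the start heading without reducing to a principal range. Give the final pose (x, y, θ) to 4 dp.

step 1: θ'=-1.7854 (R=-0.7500) → pose (1.2025, 1.8100, -1.7854)
step 2: θ'=-0.2854 (R=1.3333) → pose (2.1298, 0.2466, -0.2854)
step 3: θ'=-0.9104 (R=3.0000) → pose (0.6052, 1.2850, -0.9104)
step 4: θ'=-2.4104 (R=2.0000) → pose (0.8492, 4.0006, -2.4104)
step 5: θ'=-3.9104 (R=0.1667) → pose (1.0764, 3.9963, -3.9104)

(1.0764, 3.9963, -3.9104)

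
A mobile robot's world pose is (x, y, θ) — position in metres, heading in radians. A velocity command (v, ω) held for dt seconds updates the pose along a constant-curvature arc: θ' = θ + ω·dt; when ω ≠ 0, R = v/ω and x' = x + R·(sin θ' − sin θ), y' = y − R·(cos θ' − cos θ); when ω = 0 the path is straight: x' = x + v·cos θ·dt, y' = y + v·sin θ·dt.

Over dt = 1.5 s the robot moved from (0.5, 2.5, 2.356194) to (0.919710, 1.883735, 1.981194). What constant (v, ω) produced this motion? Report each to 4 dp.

Δθ = 1.981194 − 2.356194 = -0.375000
ω = Δθ/dt = -0.375000/1.5 = -0.2500
R = −Δy/(cos θ' − cos θ) = 2.0000
v = R·ω = 2.0000·-0.2500 = -0.5000

v = -0.5000, ω = -0.2500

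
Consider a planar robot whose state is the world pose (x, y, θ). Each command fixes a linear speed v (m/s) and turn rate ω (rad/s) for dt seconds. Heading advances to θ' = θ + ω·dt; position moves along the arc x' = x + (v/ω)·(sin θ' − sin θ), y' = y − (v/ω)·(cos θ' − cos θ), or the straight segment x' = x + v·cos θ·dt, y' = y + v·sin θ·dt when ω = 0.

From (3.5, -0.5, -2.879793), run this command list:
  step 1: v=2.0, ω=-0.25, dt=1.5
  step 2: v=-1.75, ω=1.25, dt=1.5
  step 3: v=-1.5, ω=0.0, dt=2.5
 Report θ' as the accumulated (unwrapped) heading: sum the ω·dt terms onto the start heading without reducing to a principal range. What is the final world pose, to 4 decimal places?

step 1: θ'=-3.2548 (R=-8.0000) → pose (0.5258, -0.7214, -3.2548)
step 2: θ'=-1.3798 (R=-1.4000) → pose (2.0585, 0.9354, -1.3798)
step 3: θ'=-1.3798 (straight) → pose (1.3465, 4.6172, -1.3798)

(1.3465, 4.6172, -1.3798)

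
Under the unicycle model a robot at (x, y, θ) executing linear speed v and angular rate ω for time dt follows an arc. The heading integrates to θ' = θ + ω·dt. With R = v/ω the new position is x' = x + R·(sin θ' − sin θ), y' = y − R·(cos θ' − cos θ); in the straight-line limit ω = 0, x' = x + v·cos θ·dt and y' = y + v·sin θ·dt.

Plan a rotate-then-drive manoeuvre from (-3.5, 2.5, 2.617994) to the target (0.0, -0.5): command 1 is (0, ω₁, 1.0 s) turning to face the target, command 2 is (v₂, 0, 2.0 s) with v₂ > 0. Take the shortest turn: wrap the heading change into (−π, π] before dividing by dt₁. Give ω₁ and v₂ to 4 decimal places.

heading to target = atan2(-0.5−2.5, 0−-3.5) = -0.7086
Δθ = wrap(-0.7086 − 2.6180) = 2.9566; ω₁ = Δθ/dt₁ = 2.9566
distance = √((0−-3.5)² + (-0.5−2.5)²) = 4.6098; v₂ = distance/dt₂ = 2.3049

ω₁ = 2.9566, v₂ = 2.3049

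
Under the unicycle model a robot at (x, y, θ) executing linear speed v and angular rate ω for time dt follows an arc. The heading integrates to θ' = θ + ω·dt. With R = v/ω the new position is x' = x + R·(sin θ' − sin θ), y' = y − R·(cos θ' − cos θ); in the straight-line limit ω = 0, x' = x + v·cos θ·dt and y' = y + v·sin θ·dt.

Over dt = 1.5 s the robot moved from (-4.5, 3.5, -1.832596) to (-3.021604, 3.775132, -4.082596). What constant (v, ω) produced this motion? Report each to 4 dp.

v = -1.2500, ω = -1.5000

Δθ = -4.082596 − -1.832596 = -2.250000
ω = Δθ/dt = -2.250000/1.5 = -1.5000
R = Δx/(sin θ' − sin θ) = 0.8333
v = R·ω = 0.8333·-1.5000 = -1.2500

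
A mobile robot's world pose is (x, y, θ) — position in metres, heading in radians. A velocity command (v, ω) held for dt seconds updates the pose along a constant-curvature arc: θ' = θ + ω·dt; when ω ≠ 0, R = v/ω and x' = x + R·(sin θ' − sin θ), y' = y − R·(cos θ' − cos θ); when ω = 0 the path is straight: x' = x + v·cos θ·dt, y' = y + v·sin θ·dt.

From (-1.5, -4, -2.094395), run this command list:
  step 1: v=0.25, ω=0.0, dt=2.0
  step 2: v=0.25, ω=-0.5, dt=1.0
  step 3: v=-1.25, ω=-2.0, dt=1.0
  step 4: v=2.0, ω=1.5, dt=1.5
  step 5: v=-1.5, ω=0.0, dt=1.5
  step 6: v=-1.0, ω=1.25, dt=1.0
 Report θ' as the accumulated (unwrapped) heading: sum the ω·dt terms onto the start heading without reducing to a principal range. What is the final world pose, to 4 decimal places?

(-1.5442, -1.7600, -1.0944)

step 1: θ'=-2.0944 (straight) → pose (-1.7500, -4.4330, -2.0944)
step 2: θ'=-2.5944 (R=-0.5000) → pose (-1.9229, -4.6100, -2.5944)
step 3: θ'=-4.5944 (R=0.6250) → pose (-0.9770, -5.0702, -4.5944)
step 4: θ'=-2.3444 (R=1.3333) → pose (-3.2550, -4.2955, -2.3444)
step 5: θ'=-2.3444 (straight) → pose (-1.6828, -2.6859, -2.3444)
step 6: θ'=-1.0944 (R=-0.8000) → pose (-1.5442, -1.7600, -1.0944)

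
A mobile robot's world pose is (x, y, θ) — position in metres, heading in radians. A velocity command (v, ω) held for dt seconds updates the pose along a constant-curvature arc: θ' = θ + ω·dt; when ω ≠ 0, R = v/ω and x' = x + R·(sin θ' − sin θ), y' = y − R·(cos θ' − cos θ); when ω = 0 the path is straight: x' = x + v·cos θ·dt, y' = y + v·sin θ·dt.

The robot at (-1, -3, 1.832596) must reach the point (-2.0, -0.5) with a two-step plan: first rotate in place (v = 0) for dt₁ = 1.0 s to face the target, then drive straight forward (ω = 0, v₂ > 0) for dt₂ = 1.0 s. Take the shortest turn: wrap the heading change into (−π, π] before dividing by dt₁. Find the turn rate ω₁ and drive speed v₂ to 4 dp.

heading to target = atan2(-0.5−-3, -2−-1) = 1.9513
Δθ = wrap(1.9513 − 1.8326) = 0.1187; ω₁ = Δθ/dt₁ = 0.1187
distance = √((-2−-1)² + (-0.5−-3)²) = 2.6926; v₂ = distance/dt₂ = 2.6926

ω₁ = 0.1187, v₂ = 2.6926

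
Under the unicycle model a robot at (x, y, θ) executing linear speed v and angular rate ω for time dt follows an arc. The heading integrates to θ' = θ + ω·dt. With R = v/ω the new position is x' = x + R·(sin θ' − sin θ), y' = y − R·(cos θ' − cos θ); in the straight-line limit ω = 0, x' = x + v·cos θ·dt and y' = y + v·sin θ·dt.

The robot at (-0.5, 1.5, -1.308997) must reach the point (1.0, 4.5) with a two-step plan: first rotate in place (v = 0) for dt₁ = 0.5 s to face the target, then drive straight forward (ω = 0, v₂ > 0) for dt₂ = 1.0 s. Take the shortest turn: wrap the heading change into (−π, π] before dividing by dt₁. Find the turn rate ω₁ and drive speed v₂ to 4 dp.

ω₁ = 4.8323, v₂ = 3.3541

heading to target = atan2(4.5−1.5, 1−-0.5) = 1.1071
Δθ = wrap(1.1071 − -1.3090) = 2.4161; ω₁ = Δθ/dt₁ = 4.8323
distance = √((1−-0.5)² + (4.5−1.5)²) = 3.3541; v₂ = distance/dt₂ = 3.3541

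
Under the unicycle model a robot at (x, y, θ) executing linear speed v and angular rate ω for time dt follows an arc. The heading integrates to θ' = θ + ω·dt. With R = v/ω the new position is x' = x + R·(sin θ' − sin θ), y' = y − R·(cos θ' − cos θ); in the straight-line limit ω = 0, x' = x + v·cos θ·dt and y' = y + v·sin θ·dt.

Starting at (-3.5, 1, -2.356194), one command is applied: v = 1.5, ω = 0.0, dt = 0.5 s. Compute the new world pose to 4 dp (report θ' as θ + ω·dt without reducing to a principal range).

θ' = -2.3562 + 0.0·0.5 = -2.3562
ω = 0 → straight: x' = -3.5 + 1.5·cos(-2.3562)·0.5 = -4.0303
y' = 1 + 1.5·sin(-2.3562)·0.5 = 0.4697

(-4.0303, 0.4697, -2.3562)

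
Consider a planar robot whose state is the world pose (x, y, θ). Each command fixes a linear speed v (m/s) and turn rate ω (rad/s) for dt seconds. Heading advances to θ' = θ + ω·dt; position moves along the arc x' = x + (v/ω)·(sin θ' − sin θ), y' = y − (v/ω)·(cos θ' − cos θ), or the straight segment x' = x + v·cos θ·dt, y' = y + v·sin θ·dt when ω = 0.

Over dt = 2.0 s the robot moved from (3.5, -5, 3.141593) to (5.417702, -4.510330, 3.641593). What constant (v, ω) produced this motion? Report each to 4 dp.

v = -1.0000, ω = 0.2500

Δθ = 3.641593 − 3.141593 = 0.500000
ω = Δθ/dt = 0.500000/2.0 = 0.2500
R = Δx/(sin θ' − sin θ) = -4.0000
v = R·ω = -4.0000·0.2500 = -1.0000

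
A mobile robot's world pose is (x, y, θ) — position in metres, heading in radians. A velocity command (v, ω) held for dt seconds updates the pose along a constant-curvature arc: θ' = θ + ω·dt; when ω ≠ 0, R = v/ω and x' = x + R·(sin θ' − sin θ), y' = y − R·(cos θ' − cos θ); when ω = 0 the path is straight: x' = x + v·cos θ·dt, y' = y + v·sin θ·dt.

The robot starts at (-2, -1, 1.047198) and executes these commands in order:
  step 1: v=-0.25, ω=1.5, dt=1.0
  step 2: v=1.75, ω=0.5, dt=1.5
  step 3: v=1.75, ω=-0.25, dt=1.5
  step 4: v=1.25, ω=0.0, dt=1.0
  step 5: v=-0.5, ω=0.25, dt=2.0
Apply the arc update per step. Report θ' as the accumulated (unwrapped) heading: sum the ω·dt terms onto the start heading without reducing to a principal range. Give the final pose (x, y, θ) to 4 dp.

(-7.2906, -0.2779, 3.4222)

step 1: θ'=2.5472 (R=-0.1667) → pose (-1.9490, -1.2214, 2.5472)
step 2: θ'=3.2972 (R=3.5000) → pose (-4.4514, -0.6634, 3.2972)
step 3: θ'=2.9222 (R=-7.0000) → pose (-7.0598, -0.5802, 2.9222)
step 4: θ'=2.9222 (straight) → pose (-8.2798, -0.3081, 2.9222)
step 5: θ'=3.4222 (R=-2.0000) → pose (-7.2906, -0.2779, 3.4222)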